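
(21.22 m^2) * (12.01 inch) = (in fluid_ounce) 2.189e+05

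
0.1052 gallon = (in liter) 0.3982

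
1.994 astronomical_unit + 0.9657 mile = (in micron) 2.983e+17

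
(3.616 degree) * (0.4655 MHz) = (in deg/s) 1.683e+06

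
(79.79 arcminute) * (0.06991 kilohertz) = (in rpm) 15.49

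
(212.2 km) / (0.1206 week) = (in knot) 5.655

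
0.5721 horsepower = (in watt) 426.6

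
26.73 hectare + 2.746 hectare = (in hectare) 29.48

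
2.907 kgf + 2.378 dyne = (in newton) 28.51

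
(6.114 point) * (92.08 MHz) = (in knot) 3.861e+05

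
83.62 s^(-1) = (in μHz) 8.362e+07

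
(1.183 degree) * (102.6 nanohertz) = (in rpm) 2.023e-08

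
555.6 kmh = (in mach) 0.4533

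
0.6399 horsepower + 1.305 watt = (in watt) 478.5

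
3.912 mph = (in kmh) 6.296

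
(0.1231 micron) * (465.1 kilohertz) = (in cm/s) 5.725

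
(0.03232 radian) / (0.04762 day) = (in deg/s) 0.0004501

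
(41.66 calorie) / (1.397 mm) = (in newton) 1.248e+05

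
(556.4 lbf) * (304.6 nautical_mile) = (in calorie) 3.337e+08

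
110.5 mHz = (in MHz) 1.105e-07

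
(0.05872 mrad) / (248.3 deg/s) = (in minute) 2.258e-07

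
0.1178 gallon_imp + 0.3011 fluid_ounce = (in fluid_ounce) 18.41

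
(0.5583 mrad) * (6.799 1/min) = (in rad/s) 6.326e-05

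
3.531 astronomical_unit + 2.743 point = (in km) 5.282e+08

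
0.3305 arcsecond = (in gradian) 0.000102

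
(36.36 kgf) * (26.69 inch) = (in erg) 2.417e+09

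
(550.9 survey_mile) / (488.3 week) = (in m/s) 0.003002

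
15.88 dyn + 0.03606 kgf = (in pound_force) 0.07953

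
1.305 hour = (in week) 0.007768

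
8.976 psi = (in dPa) 6.189e+05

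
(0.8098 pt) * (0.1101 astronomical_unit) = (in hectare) 470.5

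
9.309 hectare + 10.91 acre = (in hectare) 13.72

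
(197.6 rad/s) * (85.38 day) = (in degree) 8.352e+10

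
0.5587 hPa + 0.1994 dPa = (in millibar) 0.5589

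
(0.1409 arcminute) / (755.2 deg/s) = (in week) 5.141e-12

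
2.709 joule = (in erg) 2.709e+07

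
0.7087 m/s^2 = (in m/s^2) 0.7087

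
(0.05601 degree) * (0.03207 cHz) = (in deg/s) 1.796e-05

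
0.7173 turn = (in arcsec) 9.296e+05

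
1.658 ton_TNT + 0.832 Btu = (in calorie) 1.658e+09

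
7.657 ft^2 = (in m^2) 0.7114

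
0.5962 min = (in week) 5.915e-05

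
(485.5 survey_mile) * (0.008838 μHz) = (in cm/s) 0.6905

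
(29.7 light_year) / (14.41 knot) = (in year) 1.202e+09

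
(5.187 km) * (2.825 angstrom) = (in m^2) 1.465e-06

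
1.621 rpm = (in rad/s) 0.1698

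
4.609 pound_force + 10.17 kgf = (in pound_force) 27.03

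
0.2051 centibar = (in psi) 0.02975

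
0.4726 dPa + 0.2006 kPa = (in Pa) 200.6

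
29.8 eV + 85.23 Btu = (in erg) 8.992e+11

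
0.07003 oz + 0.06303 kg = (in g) 65.02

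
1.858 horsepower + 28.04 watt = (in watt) 1414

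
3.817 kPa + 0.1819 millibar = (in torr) 28.77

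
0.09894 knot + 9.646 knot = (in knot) 9.745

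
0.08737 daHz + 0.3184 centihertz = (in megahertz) 8.769e-07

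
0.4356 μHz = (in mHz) 0.0004356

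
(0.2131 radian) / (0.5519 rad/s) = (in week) 6.384e-07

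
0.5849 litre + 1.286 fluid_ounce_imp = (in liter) 0.6214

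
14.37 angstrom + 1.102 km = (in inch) 4.339e+04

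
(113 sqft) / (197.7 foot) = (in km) 0.0001742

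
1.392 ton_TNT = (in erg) 5.824e+16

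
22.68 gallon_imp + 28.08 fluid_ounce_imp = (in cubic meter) 0.1039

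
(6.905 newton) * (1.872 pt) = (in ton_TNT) 1.09e-12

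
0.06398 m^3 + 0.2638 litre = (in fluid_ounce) 2172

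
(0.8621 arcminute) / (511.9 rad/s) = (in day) 5.67e-12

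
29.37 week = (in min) 2.96e+05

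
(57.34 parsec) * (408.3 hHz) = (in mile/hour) 1.616e+23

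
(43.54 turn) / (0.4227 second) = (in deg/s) 3.708e+04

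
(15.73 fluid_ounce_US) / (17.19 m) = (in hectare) 2.706e-09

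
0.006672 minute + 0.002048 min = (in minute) 0.00872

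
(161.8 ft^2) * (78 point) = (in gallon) 109.3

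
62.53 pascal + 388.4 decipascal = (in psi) 0.0147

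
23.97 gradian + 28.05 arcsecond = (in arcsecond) 7.769e+04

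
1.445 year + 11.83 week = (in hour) 1.465e+04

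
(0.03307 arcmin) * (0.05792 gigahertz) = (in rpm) 5321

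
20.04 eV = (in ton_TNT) 7.674e-28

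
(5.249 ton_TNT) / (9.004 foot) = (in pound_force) 1.799e+09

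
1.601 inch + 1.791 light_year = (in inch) 6.671e+17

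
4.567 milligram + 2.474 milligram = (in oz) 0.0002484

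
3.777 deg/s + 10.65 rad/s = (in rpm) 102.3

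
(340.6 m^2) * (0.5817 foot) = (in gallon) 1.595e+04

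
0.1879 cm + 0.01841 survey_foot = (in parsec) 2.427e-19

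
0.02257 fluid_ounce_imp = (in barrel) 4.034e-06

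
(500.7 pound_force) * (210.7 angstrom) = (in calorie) 1.122e-05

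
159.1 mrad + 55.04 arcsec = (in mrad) 159.4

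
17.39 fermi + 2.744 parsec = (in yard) 9.26e+16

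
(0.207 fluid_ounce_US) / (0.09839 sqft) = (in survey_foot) 0.002197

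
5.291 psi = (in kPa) 36.48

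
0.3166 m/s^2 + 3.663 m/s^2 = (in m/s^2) 3.98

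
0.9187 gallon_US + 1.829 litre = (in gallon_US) 1.402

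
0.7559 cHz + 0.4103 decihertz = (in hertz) 0.04859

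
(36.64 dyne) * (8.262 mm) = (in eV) 1.889e+13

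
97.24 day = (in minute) 1.4e+05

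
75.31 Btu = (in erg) 7.946e+11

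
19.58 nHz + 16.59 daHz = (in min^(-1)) 9954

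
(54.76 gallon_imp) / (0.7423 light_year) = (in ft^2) 3.816e-16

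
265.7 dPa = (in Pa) 26.57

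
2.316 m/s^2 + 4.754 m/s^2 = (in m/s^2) 7.07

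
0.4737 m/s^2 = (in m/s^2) 0.4737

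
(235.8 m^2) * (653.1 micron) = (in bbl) 0.9686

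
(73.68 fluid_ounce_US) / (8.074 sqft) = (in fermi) 2.905e+12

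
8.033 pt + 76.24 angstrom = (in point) 8.033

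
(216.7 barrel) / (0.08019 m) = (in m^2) 429.6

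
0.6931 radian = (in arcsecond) 1.43e+05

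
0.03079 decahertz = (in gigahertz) 3.079e-10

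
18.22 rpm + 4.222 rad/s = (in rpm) 58.54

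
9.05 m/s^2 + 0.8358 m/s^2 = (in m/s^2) 9.886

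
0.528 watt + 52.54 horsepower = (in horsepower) 52.54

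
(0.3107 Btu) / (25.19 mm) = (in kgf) 1327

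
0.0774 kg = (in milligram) 7.74e+04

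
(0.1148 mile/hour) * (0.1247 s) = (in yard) 0.006999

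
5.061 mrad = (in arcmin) 17.4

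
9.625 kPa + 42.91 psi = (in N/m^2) 3.055e+05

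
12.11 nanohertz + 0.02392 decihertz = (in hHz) 2.392e-05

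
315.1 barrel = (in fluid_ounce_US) 1.694e+06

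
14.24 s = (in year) 4.515e-07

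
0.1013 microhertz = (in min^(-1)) 6.078e-06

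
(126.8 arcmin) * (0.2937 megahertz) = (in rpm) 1.034e+05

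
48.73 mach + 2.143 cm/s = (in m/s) 1.659e+04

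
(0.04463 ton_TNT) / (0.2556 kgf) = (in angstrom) 7.45e+17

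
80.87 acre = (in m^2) 3.273e+05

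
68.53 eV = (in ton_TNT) 2.624e-27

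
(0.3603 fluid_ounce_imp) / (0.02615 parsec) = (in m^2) 1.269e-20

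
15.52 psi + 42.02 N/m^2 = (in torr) 802.9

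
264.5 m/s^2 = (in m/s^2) 264.5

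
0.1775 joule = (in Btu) 0.0001682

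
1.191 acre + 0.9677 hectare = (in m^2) 1.45e+04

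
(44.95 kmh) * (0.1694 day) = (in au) 1.222e-06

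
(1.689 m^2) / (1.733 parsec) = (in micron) 3.158e-11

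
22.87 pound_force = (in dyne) 1.017e+07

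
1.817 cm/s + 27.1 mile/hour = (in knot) 23.58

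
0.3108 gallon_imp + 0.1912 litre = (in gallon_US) 0.4238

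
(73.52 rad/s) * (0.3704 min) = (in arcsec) 3.37e+08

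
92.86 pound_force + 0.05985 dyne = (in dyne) 4.131e+07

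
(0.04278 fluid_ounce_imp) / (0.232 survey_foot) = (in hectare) 1.719e-09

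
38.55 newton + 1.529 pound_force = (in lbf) 10.2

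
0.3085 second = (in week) 5.101e-07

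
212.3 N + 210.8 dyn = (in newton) 212.3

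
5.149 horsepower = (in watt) 3840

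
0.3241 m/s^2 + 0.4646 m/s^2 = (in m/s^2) 0.7887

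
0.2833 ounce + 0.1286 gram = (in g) 8.16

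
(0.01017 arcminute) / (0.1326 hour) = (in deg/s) 3.551e-07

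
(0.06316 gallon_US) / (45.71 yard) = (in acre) 1.413e-09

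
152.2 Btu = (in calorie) 3.838e+04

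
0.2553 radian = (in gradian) 16.25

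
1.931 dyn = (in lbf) 4.341e-06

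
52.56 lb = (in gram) 2.384e+04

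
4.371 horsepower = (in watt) 3259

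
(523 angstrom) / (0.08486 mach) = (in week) 2.993e-15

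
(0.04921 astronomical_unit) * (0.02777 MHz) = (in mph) 4.573e+14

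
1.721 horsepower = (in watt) 1283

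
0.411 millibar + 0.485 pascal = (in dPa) 415.8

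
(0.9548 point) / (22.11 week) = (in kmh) 9.068e-11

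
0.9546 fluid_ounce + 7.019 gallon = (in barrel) 0.1673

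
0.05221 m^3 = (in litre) 52.21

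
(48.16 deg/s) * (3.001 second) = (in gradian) 160.6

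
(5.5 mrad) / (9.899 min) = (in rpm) 8.843e-05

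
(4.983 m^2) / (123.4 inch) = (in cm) 159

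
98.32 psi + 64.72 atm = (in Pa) 7.236e+06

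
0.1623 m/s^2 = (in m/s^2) 0.1623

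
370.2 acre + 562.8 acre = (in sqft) 4.064e+07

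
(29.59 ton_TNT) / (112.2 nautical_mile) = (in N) 5.958e+05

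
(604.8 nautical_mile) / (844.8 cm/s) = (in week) 0.2192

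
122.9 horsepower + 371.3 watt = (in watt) 9.202e+04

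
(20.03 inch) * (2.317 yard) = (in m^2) 1.078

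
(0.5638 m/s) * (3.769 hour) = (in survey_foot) 2.51e+04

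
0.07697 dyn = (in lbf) 1.73e-07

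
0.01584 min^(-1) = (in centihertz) 0.0264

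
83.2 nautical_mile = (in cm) 1.541e+07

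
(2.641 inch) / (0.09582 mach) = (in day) 2.38e-08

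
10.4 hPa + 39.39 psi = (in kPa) 272.6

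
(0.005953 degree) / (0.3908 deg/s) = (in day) 1.763e-07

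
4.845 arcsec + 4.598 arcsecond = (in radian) 4.578e-05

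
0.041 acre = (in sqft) 1786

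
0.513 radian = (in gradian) 32.66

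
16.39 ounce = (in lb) 1.024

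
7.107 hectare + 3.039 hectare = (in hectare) 10.15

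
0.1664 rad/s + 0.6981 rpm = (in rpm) 2.287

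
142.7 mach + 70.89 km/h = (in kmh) 1.75e+05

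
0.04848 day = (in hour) 1.164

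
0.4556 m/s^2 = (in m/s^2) 0.4556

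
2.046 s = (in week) 3.383e-06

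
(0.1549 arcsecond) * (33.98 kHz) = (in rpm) 0.2437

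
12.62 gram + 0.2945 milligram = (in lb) 0.02782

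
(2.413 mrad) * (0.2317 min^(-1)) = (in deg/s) 0.0005339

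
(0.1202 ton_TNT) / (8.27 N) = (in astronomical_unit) 0.0004065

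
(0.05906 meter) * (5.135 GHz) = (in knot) 5.895e+08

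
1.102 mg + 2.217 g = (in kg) 0.002218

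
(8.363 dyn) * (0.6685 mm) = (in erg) 0.5591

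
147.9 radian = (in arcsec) 3.051e+07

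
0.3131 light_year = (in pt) 8.397e+18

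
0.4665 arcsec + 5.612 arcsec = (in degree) 0.001688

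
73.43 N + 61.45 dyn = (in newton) 73.43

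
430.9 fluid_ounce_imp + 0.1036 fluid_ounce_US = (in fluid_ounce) 414.1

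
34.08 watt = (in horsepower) 0.0457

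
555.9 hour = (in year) 0.06346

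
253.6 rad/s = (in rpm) 2422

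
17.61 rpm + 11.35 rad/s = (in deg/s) 756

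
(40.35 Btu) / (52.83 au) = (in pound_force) 1.211e-09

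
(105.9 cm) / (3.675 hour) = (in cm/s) 0.008005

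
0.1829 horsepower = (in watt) 136.4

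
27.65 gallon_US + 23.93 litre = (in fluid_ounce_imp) 4526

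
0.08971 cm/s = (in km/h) 0.00323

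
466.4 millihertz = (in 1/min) 27.98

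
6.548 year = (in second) 2.065e+08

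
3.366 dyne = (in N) 3.366e-05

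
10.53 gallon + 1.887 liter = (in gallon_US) 11.03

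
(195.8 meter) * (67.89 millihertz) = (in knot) 25.84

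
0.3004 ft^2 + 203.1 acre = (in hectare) 82.19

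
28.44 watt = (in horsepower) 0.03814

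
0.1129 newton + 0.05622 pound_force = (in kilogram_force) 0.03701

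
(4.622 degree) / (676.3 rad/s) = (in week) 1.972e-10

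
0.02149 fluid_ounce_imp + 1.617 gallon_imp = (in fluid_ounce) 248.6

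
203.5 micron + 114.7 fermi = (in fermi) 2.035e+11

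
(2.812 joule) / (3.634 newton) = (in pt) 2193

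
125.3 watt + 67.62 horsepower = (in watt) 5.055e+04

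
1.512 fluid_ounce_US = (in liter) 0.04472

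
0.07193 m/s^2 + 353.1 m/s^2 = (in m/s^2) 353.2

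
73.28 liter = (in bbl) 0.4609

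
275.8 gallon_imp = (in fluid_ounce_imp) 4.413e+04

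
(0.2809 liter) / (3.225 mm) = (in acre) 2.152e-05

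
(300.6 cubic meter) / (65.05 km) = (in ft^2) 0.04974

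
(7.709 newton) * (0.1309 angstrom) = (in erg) 0.001009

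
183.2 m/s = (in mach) 0.538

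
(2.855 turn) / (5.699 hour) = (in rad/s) 0.0008743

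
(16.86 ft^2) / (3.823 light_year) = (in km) 4.331e-20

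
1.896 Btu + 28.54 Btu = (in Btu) 30.44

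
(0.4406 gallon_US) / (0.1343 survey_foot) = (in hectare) 4.074e-06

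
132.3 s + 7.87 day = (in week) 1.125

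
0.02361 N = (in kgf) 0.002408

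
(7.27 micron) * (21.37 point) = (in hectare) 5.481e-12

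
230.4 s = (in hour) 0.064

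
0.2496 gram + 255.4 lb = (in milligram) 1.158e+08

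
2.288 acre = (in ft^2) 9.967e+04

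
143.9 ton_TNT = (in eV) 3.758e+30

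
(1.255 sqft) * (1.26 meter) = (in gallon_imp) 32.32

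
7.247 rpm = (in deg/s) 43.48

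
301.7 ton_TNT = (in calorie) 3.017e+11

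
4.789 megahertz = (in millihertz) 4.789e+09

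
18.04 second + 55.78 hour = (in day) 2.324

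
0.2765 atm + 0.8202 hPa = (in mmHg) 210.8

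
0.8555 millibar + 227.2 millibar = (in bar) 0.2281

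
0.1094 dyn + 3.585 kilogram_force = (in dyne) 3.516e+06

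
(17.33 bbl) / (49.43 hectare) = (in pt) 0.0158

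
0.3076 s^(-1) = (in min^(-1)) 18.46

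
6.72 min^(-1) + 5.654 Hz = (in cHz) 576.6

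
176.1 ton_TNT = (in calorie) 1.761e+11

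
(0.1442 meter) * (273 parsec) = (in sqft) 1.308e+19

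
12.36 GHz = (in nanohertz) 1.236e+19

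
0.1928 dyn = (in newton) 1.928e-06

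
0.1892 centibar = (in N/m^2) 189.2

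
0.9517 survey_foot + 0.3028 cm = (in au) 1.959e-12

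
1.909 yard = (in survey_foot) 5.727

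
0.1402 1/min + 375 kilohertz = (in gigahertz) 0.000375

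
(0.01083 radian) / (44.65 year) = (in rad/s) 7.691e-12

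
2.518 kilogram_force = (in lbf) 5.551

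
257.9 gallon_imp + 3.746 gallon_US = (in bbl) 7.464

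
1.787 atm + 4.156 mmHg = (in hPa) 1816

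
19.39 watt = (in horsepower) 0.026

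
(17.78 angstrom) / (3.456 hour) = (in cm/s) 1.429e-11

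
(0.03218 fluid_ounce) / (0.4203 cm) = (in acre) 5.595e-08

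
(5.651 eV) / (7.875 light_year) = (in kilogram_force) 1.239e-36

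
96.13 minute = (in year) 0.0001829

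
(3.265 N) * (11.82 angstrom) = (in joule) 3.859e-09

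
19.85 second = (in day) 0.0002297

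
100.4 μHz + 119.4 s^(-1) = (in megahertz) 0.0001194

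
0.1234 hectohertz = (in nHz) 1.234e+10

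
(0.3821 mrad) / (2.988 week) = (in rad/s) 2.114e-10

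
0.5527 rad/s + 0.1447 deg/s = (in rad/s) 0.5552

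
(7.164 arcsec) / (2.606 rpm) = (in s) 0.0001273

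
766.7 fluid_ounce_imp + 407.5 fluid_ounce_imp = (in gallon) 8.813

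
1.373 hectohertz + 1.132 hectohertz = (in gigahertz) 2.505e-07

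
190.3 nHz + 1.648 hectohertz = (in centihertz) 1.648e+04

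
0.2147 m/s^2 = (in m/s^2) 0.2147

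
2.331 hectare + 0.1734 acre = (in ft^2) 2.585e+05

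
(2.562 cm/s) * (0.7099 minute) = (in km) 0.001091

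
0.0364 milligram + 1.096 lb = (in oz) 17.54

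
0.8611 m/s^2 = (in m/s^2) 0.8611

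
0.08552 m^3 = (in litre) 85.52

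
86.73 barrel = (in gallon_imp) 3033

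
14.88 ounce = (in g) 421.8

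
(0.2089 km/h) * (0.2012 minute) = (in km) 0.0007005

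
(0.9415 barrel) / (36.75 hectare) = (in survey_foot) 1.336e-06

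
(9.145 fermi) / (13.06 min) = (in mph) 2.611e-17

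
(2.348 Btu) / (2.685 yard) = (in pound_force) 226.8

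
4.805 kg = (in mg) 4.805e+06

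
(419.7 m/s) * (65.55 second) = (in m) 2.751e+04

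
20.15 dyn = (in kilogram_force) 2.055e-05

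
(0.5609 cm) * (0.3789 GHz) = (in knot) 4.131e+06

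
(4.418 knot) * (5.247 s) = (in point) 3.38e+04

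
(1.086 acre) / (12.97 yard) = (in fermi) 3.706e+17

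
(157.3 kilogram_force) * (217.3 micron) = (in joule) 0.3352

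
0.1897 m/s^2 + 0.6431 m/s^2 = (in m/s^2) 0.8328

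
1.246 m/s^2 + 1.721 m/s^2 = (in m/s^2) 2.967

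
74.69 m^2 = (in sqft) 804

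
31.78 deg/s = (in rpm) 5.297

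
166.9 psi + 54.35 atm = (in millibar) 6.658e+04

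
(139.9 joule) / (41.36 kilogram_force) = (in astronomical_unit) 2.306e-12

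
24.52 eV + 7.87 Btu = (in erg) 8.303e+10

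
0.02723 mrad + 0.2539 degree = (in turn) 0.0007096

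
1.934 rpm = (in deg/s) 11.6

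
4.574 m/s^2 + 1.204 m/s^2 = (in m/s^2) 5.778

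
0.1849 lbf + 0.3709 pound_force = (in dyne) 2.472e+05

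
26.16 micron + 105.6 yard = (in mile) 0.06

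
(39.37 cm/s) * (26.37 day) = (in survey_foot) 2.943e+06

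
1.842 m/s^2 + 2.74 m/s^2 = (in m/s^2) 4.582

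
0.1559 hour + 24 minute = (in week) 0.003309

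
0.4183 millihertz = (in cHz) 0.04183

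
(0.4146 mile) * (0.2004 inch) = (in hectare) 0.0003396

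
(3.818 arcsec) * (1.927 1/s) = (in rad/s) 3.567e-05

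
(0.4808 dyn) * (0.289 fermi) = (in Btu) 1.317e-24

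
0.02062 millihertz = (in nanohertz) 2.062e+04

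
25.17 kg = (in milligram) 2.517e+07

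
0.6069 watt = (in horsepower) 0.0008139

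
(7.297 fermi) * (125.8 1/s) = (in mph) 2.053e-12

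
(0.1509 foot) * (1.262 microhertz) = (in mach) 1.705e-10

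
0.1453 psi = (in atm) 0.009887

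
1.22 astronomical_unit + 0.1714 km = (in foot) 5.988e+11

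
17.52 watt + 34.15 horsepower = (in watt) 2.548e+04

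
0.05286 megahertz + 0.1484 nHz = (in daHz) 5286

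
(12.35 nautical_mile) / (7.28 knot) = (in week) 0.0101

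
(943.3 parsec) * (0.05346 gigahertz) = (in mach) 4.57e+24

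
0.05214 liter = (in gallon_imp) 0.01147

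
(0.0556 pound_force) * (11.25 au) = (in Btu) 3.945e+08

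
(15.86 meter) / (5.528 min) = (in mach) 0.0001404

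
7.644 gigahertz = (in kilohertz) 7.644e+06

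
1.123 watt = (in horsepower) 0.001506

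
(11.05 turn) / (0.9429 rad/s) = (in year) 2.335e-06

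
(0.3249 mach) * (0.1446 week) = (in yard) 1.058e+07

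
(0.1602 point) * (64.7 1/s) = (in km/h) 0.01316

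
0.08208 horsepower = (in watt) 61.21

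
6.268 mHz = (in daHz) 0.0006268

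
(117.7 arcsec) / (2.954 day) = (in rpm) 2.135e-08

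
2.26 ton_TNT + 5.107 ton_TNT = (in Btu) 2.922e+07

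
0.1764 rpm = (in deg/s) 1.058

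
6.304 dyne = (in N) 6.304e-05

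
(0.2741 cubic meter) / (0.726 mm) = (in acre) 0.09329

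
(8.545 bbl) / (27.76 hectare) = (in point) 0.01387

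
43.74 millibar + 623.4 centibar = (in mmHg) 4709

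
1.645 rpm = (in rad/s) 0.1723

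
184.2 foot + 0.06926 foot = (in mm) 5.617e+04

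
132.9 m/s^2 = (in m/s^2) 132.9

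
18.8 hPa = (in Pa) 1880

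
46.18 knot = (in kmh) 85.53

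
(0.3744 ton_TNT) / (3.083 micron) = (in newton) 5.081e+14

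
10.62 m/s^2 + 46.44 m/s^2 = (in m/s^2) 57.06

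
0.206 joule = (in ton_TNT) 4.924e-11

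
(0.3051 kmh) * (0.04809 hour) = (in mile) 0.009117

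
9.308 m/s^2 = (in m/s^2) 9.308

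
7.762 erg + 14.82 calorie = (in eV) 3.87e+20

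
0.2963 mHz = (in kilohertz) 2.963e-07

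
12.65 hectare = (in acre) 31.26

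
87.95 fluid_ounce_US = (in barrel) 0.01636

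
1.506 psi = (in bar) 0.1038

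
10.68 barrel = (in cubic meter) 1.698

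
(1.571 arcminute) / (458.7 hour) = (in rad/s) 2.767e-10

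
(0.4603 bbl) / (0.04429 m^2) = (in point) 4684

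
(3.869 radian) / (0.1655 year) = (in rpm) 7.079e-06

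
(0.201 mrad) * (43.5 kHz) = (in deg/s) 501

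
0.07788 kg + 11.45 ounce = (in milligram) 4.025e+05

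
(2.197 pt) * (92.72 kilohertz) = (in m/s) 71.86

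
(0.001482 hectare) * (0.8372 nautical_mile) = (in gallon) 6.07e+06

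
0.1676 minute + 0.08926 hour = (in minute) 5.523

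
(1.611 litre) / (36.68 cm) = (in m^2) 0.004392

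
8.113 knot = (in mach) 0.01226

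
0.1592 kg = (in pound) 0.351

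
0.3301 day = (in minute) 475.3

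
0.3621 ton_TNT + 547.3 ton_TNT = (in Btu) 2.172e+09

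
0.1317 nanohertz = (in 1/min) 7.902e-09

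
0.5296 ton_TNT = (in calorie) 5.296e+08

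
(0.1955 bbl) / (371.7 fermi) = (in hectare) 8.362e+06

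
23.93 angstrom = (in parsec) 7.755e-26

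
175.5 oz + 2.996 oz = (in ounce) 178.5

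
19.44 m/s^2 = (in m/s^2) 19.44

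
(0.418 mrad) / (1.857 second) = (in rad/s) 0.0002251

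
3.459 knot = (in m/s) 1.779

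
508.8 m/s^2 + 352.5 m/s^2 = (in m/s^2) 861.3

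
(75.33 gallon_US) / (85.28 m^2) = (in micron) 3344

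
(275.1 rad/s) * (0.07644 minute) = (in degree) 7.229e+04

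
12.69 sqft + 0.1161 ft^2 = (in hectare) 0.000119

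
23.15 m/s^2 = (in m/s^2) 23.15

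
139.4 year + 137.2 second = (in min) 7.327e+07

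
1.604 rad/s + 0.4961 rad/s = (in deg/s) 120.3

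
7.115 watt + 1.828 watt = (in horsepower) 0.01199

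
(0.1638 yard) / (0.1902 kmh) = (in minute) 0.04725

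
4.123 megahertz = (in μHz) 4.123e+12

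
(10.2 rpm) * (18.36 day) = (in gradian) 1.079e+08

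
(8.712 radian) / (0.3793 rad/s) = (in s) 22.97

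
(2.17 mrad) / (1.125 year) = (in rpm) 5.841e-10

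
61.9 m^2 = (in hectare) 0.00619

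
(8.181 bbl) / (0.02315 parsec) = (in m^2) 1.821e-15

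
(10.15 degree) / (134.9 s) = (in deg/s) 0.07524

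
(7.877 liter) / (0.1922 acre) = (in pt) 0.02871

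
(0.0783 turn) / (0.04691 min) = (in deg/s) 10.01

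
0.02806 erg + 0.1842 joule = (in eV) 1.15e+18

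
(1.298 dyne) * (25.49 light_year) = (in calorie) 7.481e+11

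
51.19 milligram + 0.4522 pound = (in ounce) 7.237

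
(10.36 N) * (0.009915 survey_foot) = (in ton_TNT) 7.483e-12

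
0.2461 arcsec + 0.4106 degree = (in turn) 0.001141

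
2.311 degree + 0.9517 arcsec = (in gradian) 2.568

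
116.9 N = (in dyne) 1.169e+07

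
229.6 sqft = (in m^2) 21.33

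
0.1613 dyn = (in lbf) 3.626e-07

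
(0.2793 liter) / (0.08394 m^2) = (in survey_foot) 0.01092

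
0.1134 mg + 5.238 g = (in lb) 0.01155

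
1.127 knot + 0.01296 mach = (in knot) 9.705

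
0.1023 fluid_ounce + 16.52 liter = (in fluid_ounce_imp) 581.5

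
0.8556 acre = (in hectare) 0.3462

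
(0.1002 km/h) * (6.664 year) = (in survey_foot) 1.919e+07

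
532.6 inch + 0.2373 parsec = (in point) 2.076e+19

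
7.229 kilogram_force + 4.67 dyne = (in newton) 70.89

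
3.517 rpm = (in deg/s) 21.1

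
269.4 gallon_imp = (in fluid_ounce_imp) 4.31e+04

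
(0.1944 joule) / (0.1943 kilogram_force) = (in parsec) 3.306e-18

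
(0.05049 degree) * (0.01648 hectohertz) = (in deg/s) 0.08321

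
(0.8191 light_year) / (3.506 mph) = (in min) 8.24e+13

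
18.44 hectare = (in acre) 45.57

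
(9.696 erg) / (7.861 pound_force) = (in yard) 3.032e-08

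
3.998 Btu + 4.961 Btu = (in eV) 5.9e+22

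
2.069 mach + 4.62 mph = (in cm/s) 7.066e+04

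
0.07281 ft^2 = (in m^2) 0.006764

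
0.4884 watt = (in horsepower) 0.000655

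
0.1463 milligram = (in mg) 0.1463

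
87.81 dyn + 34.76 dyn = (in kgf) 0.000125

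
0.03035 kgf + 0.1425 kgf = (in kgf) 0.1729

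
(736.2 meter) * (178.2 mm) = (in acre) 0.03242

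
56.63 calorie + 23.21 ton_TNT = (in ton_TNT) 23.21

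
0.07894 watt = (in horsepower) 0.0001059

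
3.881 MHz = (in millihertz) 3.881e+09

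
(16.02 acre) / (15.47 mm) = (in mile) 2604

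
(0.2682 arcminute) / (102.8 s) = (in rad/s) 7.589e-07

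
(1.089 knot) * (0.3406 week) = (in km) 115.4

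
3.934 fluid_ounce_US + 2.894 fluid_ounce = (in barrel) 0.00127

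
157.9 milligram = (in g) 0.1579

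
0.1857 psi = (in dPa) 1.28e+04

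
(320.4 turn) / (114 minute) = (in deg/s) 16.86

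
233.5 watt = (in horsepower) 0.3131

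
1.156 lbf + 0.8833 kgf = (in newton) 13.8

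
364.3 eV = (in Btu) 5.532e-20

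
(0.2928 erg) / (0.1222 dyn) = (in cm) 2.396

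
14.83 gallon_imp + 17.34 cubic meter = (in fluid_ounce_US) 5.886e+05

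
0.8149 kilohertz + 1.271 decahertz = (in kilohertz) 0.8276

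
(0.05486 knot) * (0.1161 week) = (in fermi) 1.982e+18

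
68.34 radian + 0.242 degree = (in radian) 68.34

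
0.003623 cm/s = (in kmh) 0.0001304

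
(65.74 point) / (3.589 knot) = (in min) 0.0002093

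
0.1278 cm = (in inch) 0.05031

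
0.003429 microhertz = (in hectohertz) 3.429e-11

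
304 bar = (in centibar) 3.04e+04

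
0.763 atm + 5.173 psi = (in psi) 16.39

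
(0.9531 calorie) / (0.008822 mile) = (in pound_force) 0.06314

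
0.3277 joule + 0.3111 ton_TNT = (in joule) 1.302e+09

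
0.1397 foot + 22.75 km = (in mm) 2.275e+07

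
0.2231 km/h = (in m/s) 0.06197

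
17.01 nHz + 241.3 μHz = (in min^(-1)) 0.01448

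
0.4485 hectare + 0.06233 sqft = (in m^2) 4485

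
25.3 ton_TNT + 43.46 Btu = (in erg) 1.059e+18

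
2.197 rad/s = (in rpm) 20.98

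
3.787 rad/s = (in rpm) 36.16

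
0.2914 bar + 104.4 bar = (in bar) 104.7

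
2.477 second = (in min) 0.04128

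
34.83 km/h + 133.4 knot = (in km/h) 281.9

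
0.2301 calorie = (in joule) 0.9627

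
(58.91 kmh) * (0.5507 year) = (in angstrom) 2.842e+18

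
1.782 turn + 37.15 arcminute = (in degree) 642.1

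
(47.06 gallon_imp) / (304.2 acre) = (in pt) 0.0004926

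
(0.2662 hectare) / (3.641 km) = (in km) 0.0007311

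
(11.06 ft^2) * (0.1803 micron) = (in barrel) 1.165e-06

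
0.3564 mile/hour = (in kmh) 0.5736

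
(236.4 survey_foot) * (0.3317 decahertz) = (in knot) 464.6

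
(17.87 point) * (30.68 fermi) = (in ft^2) 2.082e-15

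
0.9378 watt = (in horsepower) 0.001258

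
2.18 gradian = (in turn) 0.00545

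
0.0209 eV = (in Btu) 3.174e-24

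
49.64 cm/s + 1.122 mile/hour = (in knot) 1.94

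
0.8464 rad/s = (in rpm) 8.083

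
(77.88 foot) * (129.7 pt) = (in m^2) 1.086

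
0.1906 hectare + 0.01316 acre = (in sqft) 2.109e+04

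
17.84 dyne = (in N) 0.0001784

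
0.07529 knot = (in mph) 0.08664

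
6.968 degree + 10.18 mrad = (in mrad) 131.8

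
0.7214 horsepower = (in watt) 537.9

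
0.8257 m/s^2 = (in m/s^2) 0.8257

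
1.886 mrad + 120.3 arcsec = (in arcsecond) 509.3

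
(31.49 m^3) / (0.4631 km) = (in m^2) 0.068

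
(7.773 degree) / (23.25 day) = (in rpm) 6.449e-07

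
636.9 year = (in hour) 5.579e+06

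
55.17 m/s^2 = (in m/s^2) 55.17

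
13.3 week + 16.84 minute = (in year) 0.2551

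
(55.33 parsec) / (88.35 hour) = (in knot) 1.043e+13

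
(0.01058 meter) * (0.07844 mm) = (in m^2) 8.299e-07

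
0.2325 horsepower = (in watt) 173.4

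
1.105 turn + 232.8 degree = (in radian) 11.01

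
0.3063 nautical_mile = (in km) 0.5673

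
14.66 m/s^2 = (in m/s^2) 14.66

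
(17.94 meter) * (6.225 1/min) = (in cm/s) 186.1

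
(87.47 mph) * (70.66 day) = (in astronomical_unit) 0.001596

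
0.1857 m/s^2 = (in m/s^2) 0.1857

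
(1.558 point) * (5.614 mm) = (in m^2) 3.086e-06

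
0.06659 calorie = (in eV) 1.739e+18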